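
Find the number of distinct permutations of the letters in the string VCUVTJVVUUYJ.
12! / (1! × 4! × 1! × 1! × 3! × 2!) = 1663200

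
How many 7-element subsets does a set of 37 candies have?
C(37,7) = 37!/(7!×30!) = 10295472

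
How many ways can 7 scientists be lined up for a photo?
7! = 5040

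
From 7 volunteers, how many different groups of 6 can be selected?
C(7,6) = 7!/(6!×1!) = 7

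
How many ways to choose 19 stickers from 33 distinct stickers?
C(33,19) = 33!/(19!×14!) = 818809200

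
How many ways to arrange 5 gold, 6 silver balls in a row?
11! / (5! × 6!) = 462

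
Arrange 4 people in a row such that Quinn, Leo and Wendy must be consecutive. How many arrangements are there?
Treat the 3 as one block: (4-3+1)! × 3! = 2 × 6 = 12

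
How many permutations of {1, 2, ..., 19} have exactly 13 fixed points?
Choose the 13 fixed points C(19,13) = 27132, derange the rest: !6 = Σ_{j=0}^{6} (-1)^j·6!/j! = 720 - 720 + 360 - 120 + 30 - 6 + 1 = 265. Product = 27132 × 265 = 7189980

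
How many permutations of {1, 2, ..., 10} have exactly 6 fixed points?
Choose the 6 fixed points C(10,6) = 210, derange the rest: !4 = Σ_{j=0}^{4} (-1)^j·4!/j! = 24 - 24 + 12 - 4 + 1 = 9. Product = 210 × 9 = 1890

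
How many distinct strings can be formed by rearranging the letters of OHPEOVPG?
8! / (1! × 2! × 1! × 2! × 1! × 1!) = 10080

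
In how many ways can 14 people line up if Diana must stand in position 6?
Fix one position: (14-1)! = 6227020800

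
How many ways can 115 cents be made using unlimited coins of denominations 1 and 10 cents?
Coefficient of x^115 in 1/(1-x^1) · 1/(1-x^10). Use j coins of 10 for j = 0..⌊115/10⌋ = 11, the rest in 1s: 11 + 1 = 12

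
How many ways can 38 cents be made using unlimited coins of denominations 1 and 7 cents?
Coefficient of x^38 in 1/(1-x^1) · 1/(1-x^7). Use j coins of 7 for j = 0..⌊38/7⌋ = 5, the rest in 1s: 5 + 1 = 6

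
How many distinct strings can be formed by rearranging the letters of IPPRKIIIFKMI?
12! / (5! × 1! × 2! × 1! × 2! × 1!) = 997920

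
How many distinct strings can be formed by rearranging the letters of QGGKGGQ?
7! / (2! × 1! × 4!) = 105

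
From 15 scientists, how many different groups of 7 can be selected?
C(15,7) = 15!/(7!×8!) = 6435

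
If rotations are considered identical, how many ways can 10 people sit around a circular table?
Circular: fix one position, arrange the rest. (10-1)! = 362880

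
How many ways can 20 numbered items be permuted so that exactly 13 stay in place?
Choose the 13 fixed points C(20,13) = 77520, derange the rest: !7 = Σ_{j=0}^{7} (-1)^j·7!/j! = 5040 - 5040 + 2520 - 840 + 210 - 42 + 7 - 1 = 1854. Product = 77520 × 1854 = 143722080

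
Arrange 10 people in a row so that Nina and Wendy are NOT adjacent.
Total - adjacent = 10! - (10-1)!×2 = 3628800 - 725760 = 2903040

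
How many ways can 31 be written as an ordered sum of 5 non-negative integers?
C(31+5-1, 5-1) = C(35, 4) = 52360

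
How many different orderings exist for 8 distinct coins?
8! = 40320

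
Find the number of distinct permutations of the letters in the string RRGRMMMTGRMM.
12! / (1! × 4! × 2! × 5!) = 83160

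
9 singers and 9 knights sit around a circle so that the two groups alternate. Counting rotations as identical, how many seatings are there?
Fix one of the singers: (9-1)! ways for the remaining singers, × 9! ways for the knights = 40320 × 362880 = 14631321600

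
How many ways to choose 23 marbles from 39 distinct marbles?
C(39,23) = 39!/(23!×16!) = 37711260990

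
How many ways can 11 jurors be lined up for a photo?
11! = 39916800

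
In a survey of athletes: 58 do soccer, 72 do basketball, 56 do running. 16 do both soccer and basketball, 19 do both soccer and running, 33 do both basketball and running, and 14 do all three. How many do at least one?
|A∪B∪C| = 58+72+56-16-19-33+14 = 132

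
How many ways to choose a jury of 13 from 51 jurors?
C(51,13) = 51!/(13!×38!) = 476260169700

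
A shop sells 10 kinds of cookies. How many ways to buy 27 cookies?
C(27+10-1, 10-1) = C(36, 9) = 94143280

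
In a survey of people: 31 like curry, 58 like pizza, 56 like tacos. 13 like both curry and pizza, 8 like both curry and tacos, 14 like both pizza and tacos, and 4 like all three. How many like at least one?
|A∪B∪C| = 31+58+56-13-8-14+4 = 114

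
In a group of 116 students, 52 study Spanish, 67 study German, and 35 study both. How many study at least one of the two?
|A∪B| = |A| + |B| - |A∩B| = 52 + 67 - 35 = 84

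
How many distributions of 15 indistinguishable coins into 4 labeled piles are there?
C(15+4-1, 4-1) = C(18, 3) = 816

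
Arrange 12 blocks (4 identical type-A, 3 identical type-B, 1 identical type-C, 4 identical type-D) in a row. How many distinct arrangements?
12! / (4! × 3! × 1! × 4!) = 138600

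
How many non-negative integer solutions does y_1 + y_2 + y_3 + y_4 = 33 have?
C(33+4-1, 4-1) = C(36, 3) = 7140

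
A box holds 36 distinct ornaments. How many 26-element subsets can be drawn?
C(36,26) = 36!/(26!×10!) = 254186856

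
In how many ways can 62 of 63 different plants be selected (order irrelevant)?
C(63,62) = 63!/(62!×1!) = 63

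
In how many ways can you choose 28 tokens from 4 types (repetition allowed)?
C(28+4-1, 4-1) = C(31, 3) = 4495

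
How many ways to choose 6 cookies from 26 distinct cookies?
C(26,6) = 26!/(6!×20!) = 230230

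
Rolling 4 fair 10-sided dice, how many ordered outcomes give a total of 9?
Coefficient of x^9 in (x + x² + ... + x^10)^4. By inclusion-exclusion on dice exceeding 10: Σ_j (-1)^j C(4,j)·C(9-1-10j, 3) = C(4,0)·C(8,3) = 1·56 = 56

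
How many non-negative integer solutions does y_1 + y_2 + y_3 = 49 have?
C(49+3-1, 3-1) = C(51, 2) = 1275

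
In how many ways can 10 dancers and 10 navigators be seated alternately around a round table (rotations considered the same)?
Fix one of the dancers: (10-1)! ways for the remaining dancers, × 10! ways for the navigators = 362880 × 3628800 = 1316818944000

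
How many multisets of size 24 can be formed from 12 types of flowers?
C(24+12-1, 12-1) = C(35, 11) = 417225900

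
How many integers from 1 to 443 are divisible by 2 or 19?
⌊443/2⌋ + ⌊443/19⌋ - ⌊443/38⌋ = 221 + 23 - 11 = 233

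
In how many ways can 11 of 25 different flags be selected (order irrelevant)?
C(25,11) = 25!/(11!×14!) = 4457400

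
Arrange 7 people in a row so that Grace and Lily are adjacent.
Treat as block: (7-1)! × 2! = 720 × 2 = 1440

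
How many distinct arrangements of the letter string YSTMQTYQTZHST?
13! / (1! × 1! × 2! × 2! × 1! × 4! × 2!) = 32432400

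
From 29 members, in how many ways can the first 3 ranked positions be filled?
P(29,3) = 29!/(29-3)! = 21924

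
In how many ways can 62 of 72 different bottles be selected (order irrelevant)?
C(72,62) = 72!/(62!×10!) = 536211932256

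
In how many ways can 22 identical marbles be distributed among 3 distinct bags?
C(22+3-1, 3-1) = C(24, 2) = 276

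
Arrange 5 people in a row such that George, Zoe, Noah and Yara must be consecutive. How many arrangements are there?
Treat the 4 as one block: (5-4+1)! × 4! = 2 × 24 = 48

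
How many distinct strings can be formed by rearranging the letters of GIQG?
4! / (2! × 1! × 1!) = 12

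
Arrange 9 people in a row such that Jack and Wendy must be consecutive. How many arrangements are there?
Treat the 2 as one block: (9-2+1)! × 2! = 40320 × 2 = 80640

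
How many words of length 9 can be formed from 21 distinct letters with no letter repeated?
P(21,9) = 21!/(21-9)! = 106661318400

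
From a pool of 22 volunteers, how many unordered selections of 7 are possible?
C(22,7) = 22!/(7!×15!) = 170544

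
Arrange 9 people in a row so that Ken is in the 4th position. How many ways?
Fix one position: (9-1)! = 40320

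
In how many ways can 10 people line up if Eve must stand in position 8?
Fix one position: (10-1)! = 362880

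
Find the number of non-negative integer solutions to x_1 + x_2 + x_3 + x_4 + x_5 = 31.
C(31+5-1, 5-1) = C(35, 4) = 52360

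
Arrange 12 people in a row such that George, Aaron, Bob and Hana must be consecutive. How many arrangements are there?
Treat the 4 as one block: (12-4+1)! × 4! = 362880 × 24 = 8709120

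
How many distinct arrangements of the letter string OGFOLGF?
7! / (2! × 2! × 1! × 2!) = 630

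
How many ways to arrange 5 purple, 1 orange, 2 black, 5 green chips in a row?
13! / (5! × 1! × 2! × 5!) = 216216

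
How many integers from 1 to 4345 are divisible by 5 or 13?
⌊4345/5⌋ + ⌊4345/13⌋ - ⌊4345/65⌋ = 869 + 334 - 66 = 1137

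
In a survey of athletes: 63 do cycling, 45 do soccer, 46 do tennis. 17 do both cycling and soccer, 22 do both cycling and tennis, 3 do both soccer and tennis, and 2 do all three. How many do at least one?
|A∪B∪C| = 63+45+46-17-22-3+2 = 114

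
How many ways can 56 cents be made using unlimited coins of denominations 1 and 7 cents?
Coefficient of x^56 in 1/(1-x^1) · 1/(1-x^7). Use j coins of 7 for j = 0..⌊56/7⌋ = 8, the rest in 1s: 8 + 1 = 9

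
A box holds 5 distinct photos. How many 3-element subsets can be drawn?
C(5,3) = 5!/(3!×2!) = 10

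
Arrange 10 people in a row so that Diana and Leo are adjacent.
Treat as block: (10-1)! × 2! = 362880 × 2 = 725760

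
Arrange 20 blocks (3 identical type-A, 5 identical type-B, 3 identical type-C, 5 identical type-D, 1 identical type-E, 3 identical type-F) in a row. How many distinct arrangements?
20! / (3! × 5! × 3! × 5! × 1! × 3!) = 782183001600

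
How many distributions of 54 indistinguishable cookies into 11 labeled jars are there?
C(54+11-1, 11-1) = C(64, 10) = 151473214816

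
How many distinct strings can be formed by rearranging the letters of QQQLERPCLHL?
11! / (1! × 3! × 1! × 1! × 1! × 3! × 1!) = 1108800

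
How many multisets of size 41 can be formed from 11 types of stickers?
C(41+11-1, 11-1) = C(51, 10) = 12777711870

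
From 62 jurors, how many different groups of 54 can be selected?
C(62,54) = 62!/(54!×8!) = 3381098545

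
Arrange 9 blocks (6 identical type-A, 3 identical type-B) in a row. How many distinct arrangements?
9! / (6! × 3!) = 84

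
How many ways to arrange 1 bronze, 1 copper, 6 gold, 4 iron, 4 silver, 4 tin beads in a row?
20! / (1! × 1! × 6! × 4! × 4! × 4!) = 244432188000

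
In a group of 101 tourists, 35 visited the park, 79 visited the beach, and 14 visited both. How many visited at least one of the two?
|A∪B| = |A| + |B| - |A∩B| = 35 + 79 - 14 = 100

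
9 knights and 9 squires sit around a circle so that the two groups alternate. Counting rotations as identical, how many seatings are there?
Fix one of the knights: (9-1)! ways for the remaining knights, × 9! ways for the squires = 40320 × 362880 = 14631321600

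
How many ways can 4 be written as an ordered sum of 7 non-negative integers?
C(4+7-1, 7-1) = C(10, 6) = 210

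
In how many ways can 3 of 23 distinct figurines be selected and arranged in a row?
P(23,3) = 23!/(23-3)! = 10626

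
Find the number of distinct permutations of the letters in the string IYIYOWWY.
8! / (2! × 2! × 1! × 3!) = 1680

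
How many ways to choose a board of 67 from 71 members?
C(71,67) = 71!/(67!×4!) = 971635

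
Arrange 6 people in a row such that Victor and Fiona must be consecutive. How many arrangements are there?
Treat the 2 as one block: (6-2+1)! × 2! = 120 × 2 = 240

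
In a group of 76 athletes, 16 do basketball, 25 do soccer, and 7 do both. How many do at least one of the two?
|A∪B| = |A| + |B| - |A∩B| = 16 + 25 - 7 = 34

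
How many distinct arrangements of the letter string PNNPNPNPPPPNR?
13! / (1! × 7! × 5!) = 10296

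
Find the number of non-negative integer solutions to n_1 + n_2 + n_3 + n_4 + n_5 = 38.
C(38+5-1, 5-1) = C(42, 4) = 111930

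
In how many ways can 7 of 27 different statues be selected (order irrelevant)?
C(27,7) = 27!/(7!×20!) = 888030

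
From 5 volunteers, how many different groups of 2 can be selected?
C(5,2) = 5!/(2!×3!) = 10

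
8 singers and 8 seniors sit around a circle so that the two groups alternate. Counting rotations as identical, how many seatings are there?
Fix one of the singers: (8-1)! ways for the remaining singers, × 8! ways for the seniors = 5040 × 40320 = 203212800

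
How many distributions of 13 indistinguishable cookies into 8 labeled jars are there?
C(13+8-1, 8-1) = C(20, 7) = 77520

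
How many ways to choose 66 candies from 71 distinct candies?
C(71,66) = 71!/(66!×5!) = 13019909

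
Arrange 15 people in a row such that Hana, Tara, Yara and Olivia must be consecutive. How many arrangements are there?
Treat the 4 as one block: (15-4+1)! × 4! = 479001600 × 24 = 11496038400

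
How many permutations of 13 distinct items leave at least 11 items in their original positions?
Exactly j fixed points: C(13,j)·!(13-j); sum over j ≥ 11 (derangement numbers via !m = (m-1)·(!(m-1) + !(m-2)): !0..!2 = 1, 0, 1). Σ_{j=11}^{13} C(13,j)·!(13-j) = C(13,11)·!2 + C(13,12)·!1 + C(13,13)·!0 = 78·1 + 13·0 + 1·1 = 79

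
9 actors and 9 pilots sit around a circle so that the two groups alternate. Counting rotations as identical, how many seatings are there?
Fix one of the actors: (9-1)! ways for the remaining actors, × 9! ways for the pilots = 40320 × 362880 = 14631321600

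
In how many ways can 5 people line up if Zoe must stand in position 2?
Fix one position: (5-1)! = 24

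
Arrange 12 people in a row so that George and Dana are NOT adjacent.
Total - adjacent = 12! - (12-1)!×2 = 479001600 - 79833600 = 399168000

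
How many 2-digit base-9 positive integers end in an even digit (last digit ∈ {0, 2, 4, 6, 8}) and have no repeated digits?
Last∈{0,2,4,6,8}. Last=0: 8. Last nonzero: 4×7×P(7,0) = 28. Total = 36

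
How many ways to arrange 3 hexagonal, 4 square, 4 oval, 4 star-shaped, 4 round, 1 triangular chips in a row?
20! / (3! × 4! × 4! × 4! × 4! × 1!) = 1222160940000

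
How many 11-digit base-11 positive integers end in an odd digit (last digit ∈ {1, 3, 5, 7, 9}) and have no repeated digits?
Last∈{1,3,5,7,9}. Last=0: 0. Last nonzero: 5×9×P(9,9) = 16329600. Total = 16329600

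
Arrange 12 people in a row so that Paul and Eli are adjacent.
Treat as block: (12-1)! × 2! = 39916800 × 2 = 79833600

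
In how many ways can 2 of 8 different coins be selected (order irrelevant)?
C(8,2) = 8!/(2!×6!) = 28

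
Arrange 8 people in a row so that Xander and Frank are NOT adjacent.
Total - adjacent = 8! - (8-1)!×2 = 40320 - 10080 = 30240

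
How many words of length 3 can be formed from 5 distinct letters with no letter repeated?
P(5,3) = 5!/(5-3)! = 60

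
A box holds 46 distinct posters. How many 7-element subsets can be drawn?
C(46,7) = 46!/(7!×39!) = 53524680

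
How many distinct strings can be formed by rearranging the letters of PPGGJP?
6! / (2! × 3! × 1!) = 60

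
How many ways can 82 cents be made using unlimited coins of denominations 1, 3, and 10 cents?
Coefficient of x^82 in 1/(1-x^1) · 1/(1-x^3) · 1/(1-x^10). Case on j = number of 10-cent coins (j = 0..8); remainder r = 82 - 10j is made from {1,3} in ⌊r/3⌋+1 ways. r = 82, 72, 62, 52, 42, 32, 22, 12, 2 → 28 + 25 + 21 + 18 + 15 + 11 + 8 + 5 + 1 = 132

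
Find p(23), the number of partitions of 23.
Pentagonal recurrence p(n) = p(n-1) + p(n-2) - p(n-5) - p(n-7) + p(n-12) + p(n-15) - ... gives p(0..22) = 1, 1, 2, 3, 5, 7, 11, 15, 22, 30, 42, 56, 77, 101, 135, 176, 231, 297, 385, 490, 627, 792, 1002. p(23) = p(22) + p(21) - p(18) - p(16) + p(11) + p(8) - p(1) = 1002 + 792 - 385 - 231 + 56 + 22 - 1 = 1255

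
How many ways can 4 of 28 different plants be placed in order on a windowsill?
P(28,4) = 28!/(28-4)! = 491400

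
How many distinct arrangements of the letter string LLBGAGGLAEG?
11! / (2! × 1! × 1! × 3! × 4!) = 138600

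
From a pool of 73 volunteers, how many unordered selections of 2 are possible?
C(73,2) = 73!/(2!×71!) = 2628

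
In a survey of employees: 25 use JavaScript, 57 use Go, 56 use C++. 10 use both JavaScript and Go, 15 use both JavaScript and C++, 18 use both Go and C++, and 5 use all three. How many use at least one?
|A∪B∪C| = 25+57+56-10-15-18+5 = 100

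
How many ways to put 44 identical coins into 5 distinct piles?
C(44+5-1, 5-1) = C(48, 4) = 194580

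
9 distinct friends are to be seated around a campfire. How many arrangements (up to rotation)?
Circular: fix one position, arrange the rest. (9-1)! = 40320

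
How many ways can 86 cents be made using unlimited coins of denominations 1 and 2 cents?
Coefficient of x^86 in 1/(1-x^1) · 1/(1-x^2). Use j coins of 2 for j = 0..⌊86/2⌋ = 43, the rest in 1s: 43 + 1 = 44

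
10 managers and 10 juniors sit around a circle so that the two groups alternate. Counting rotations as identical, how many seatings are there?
Fix one of the managers: (10-1)! ways for the remaining managers, × 10! ways for the juniors = 362880 × 3628800 = 1316818944000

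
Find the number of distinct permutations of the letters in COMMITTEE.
9! / (1! × 1! × 2! × 1! × 2! × 2!) = 45360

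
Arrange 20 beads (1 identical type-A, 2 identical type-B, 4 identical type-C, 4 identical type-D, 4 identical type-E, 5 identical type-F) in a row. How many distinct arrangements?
20! / (1! × 2! × 4! × 4! × 4! × 5!) = 733296564000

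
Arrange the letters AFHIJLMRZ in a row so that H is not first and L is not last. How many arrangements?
By inclusion-exclusion: 9! - 2×(9-1)! + (9-2)! = 362880 - 80640 + 5040 = 287280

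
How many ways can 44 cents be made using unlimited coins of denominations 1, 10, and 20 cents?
Coefficient of x^44 in 1/(1-x^1) · 1/(1-x^10) · 1/(1-x^20). Case on j = number of 20-cent coins (j = 0..2); remainder r = 44 - 20j is made from {1,10} in ⌊r/10⌋+1 ways. r = 44, 24, 4 → 5 + 3 + 1 = 9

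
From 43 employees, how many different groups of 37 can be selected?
C(43,37) = 43!/(37!×6!) = 6096454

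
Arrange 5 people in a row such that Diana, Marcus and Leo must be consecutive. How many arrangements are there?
Treat the 3 as one block: (5-3+1)! × 3! = 6 × 6 = 36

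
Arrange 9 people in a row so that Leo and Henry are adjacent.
Treat as block: (9-1)! × 2! = 40320 × 2 = 80640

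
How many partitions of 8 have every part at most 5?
Let r_j(i) = number of partitions of i into parts ≤ j, for i = 0..8. r_1(i) = 1 for all i; r_j(i) = r_{j-1}(i) + r_j(i-j). Rows j = 2..5: ≤2: 1 1 2 2 3 3 4 4 5; ≤3: 1 1 2 3 4 5 7 8 10; ≤4: 1 1 2 3 5 6 9 11 15; ≤5: 1 1 2 3 5 7 10 13 18. r_5(8) = 18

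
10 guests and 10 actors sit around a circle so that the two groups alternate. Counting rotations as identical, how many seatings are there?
Fix one of the guests: (10-1)! ways for the remaining guests, × 10! ways for the actors = 362880 × 3628800 = 1316818944000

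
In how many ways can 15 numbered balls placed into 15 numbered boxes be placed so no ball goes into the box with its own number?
!15 = Σ_{j=0}^{15} (-1)^j·15!/j! = 1307674368000 - 1307674368000 + 653837184000 - 217945728000 + 54486432000 - 10897286400 + 1816214400 - 259459200 + 32432400 - 3603600 + 360360 - 32760 + 2730 - 210 + 15 - 1 = 481066515734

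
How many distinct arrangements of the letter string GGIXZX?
6! / (1! × 1! × 2! × 2!) = 180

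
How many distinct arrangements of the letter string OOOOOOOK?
8! / (1! × 7!) = 8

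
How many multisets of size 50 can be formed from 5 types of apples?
C(50+5-1, 5-1) = C(54, 4) = 316251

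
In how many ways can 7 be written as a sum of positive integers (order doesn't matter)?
Pentagonal recurrence p(n) = p(n-1) + p(n-2) - p(n-5) - p(n-7) + p(n-12) + p(n-15) - ... gives p(0..6) = 1, 1, 2, 3, 5, 7, 11. p(7) = p(6) + p(5) - p(2) - p(0) = 11 + 7 - 2 - 1 = 15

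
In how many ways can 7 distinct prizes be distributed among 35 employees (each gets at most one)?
P(35,7) = 35!/(35-7)! = 33891580800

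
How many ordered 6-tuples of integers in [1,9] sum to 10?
Coefficient of x^10 in (x + x² + ... + x^9)^6. By inclusion-exclusion on dice exceeding 9: Σ_j (-1)^j C(6,j)·C(10-1-9j, 5) = C(6,0)·C(9,5) = 1·126 = 126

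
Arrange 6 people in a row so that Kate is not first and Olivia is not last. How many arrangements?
By inclusion-exclusion: 6! - 2×(6-1)! + (6-2)! = 720 - 240 + 24 = 504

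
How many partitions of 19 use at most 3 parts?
By conjugation, equals partitions of 19 into parts ≤ 3. Let r_j(i) = number of partitions of i into parts ≤ j, for i = 0..19. r_1(i) = 1 for all i; r_j(i) = r_{j-1}(i) + r_j(i-j). Rows j = 2..3: ≤2: 1 1 2 2 3 3 4 4 5 5 6 6 7 7 8 8 9 9 10 10; ≤3: 1 1 2 3 4 5 7 8 10 12 14 16 19 21 24 27 30 33 37 40. r_3(19) = 40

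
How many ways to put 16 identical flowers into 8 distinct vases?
C(16+8-1, 8-1) = C(23, 7) = 245157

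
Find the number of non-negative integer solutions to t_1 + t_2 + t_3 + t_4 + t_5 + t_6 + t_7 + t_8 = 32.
C(32+8-1, 8-1) = C(39, 7) = 15380937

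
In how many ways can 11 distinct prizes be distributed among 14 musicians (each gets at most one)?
P(14,11) = 14!/(14-11)! = 14529715200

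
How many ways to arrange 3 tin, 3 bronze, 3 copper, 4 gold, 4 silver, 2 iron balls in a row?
19! / (3! × 3! × 3! × 4! × 4! × 2!) = 488864376000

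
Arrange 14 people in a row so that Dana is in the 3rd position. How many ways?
Fix one position: (14-1)! = 6227020800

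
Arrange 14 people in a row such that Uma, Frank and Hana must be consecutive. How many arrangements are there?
Treat the 3 as one block: (14-3+1)! × 3! = 479001600 × 6 = 2874009600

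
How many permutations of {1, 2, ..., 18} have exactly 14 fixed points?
Choose the 14 fixed points C(18,14) = 3060, derange the rest: !4 = Σ_{j=0}^{4} (-1)^j·4!/j! = 24 - 24 + 12 - 4 + 1 = 9. Product = 3060 × 9 = 27540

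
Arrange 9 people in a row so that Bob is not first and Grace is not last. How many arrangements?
By inclusion-exclusion: 9! - 2×(9-1)! + (9-2)! = 362880 - 80640 + 5040 = 287280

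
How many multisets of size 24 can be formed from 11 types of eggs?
C(24+11-1, 11-1) = C(34, 10) = 131128140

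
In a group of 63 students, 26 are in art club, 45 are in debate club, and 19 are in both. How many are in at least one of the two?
|A∪B| = |A| + |B| - |A∩B| = 26 + 45 - 19 = 52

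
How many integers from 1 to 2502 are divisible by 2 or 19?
⌊2502/2⌋ + ⌊2502/19⌋ - ⌊2502/38⌋ = 1251 + 131 - 65 = 1317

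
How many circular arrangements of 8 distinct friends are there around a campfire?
Circular: fix one position, arrange the rest. (8-1)! = 5040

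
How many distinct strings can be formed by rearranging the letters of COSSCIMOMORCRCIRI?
17! / (2! × 3! × 3! × 2! × 3! × 4!) = 17153136000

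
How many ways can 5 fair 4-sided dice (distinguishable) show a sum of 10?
Coefficient of x^10 in (x + x² + ... + x^4)^5. By inclusion-exclusion on dice exceeding 4: Σ_j (-1)^j C(5,j)·C(10-1-4j, 4) = C(5,0)·C(9,4) - C(5,1)·C(5,4) = 1·126 - 5·5 = 101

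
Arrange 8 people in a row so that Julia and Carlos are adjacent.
Treat as block: (8-1)! × 2! = 5040 × 2 = 10080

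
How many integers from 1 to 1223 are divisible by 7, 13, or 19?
⌊1223/7⌋+⌊1223/13⌋+⌊1223/19⌋ - ⌊1223/91⌋-⌊1223/133⌋-⌊1223/247⌋ + ⌊1223/1729⌋ = 174+94+64 - 13-9-4 + 0 = 306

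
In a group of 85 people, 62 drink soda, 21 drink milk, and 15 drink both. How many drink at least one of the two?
|A∪B| = |A| + |B| - |A∩B| = 62 + 21 - 15 = 68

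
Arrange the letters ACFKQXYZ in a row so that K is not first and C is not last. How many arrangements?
By inclusion-exclusion: 8! - 2×(8-1)! + (8-2)! = 40320 - 10080 + 720 = 30960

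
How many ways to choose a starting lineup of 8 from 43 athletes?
C(43,8) = 43!/(8!×35!) = 145008513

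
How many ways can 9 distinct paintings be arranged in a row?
9! = 362880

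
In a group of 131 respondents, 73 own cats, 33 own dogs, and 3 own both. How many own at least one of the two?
|A∪B| = |A| + |B| - |A∩B| = 73 + 33 - 3 = 103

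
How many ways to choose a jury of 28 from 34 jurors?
C(34,28) = 34!/(28!×6!) = 1344904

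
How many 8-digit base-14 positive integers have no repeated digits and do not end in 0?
Last digit: 13 nonzero choices. First digit: 12 (nonzero, ≠last). Middle 6: P(12,6) = 665280. Total = 103783680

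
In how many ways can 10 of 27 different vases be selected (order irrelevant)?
C(27,10) = 27!/(10!×17!) = 8436285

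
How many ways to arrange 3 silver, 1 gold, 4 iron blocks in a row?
8! / (3! × 1! × 4!) = 280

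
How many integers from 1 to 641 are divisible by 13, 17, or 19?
⌊641/13⌋+⌊641/17⌋+⌊641/19⌋ - ⌊641/221⌋-⌊641/247⌋-⌊641/323⌋ + ⌊641/4199⌋ = 49+37+33 - 2-2-1 + 0 = 114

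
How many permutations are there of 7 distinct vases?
7! = 5040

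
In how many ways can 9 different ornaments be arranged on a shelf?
9! = 362880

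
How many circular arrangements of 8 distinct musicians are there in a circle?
Circular: fix one position, arrange the rest. (8-1)! = 5040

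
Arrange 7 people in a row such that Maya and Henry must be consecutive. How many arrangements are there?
Treat the 2 as one block: (7-2+1)! × 2! = 720 × 2 = 1440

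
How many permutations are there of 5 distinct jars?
5! = 120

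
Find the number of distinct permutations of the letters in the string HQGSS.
5! / (1! × 2! × 1! × 1!) = 60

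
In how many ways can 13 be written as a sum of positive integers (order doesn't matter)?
Pentagonal recurrence p(n) = p(n-1) + p(n-2) - p(n-5) - p(n-7) + p(n-12) + p(n-15) - ... gives p(0..12) = 1, 1, 2, 3, 5, 7, 11, 15, 22, 30, 42, 56, 77. p(13) = p(12) + p(11) - p(8) - p(6) + p(1) = 77 + 56 - 22 - 11 + 1 = 101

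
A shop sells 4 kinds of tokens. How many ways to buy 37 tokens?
C(37+4-1, 4-1) = C(40, 3) = 9880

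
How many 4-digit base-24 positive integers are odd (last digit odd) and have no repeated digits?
Last∈{1,3,5,7,9,11,13,15,17,19,21,23}. Last=0: 0. Last nonzero: 12×22×P(22,2) = 121968. Total = 121968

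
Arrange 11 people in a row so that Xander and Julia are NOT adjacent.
Total - adjacent = 11! - (11-1)!×2 = 39916800 - 7257600 = 32659200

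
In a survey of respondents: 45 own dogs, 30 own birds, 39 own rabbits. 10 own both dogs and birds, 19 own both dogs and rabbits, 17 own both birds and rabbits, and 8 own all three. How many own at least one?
|A∪B∪C| = 45+30+39-10-19-17+8 = 76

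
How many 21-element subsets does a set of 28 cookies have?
C(28,21) = 28!/(21!×7!) = 1184040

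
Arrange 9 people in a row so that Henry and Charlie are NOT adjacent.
Total - adjacent = 9! - (9-1)!×2 = 362880 - 80640 = 282240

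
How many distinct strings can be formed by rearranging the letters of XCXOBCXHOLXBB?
13! / (1! × 2! × 3! × 4! × 1! × 2!) = 10810800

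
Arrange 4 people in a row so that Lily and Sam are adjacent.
Treat as block: (4-1)! × 2! = 6 × 2 = 12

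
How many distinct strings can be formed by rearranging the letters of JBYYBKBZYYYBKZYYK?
17! / (3! × 7! × 2! × 1! × 4!) = 245044800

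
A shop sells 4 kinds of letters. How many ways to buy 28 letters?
C(28+4-1, 4-1) = C(31, 3) = 4495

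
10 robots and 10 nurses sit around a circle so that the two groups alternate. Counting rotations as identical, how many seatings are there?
Fix one of the robots: (10-1)! ways for the remaining robots, × 10! ways for the nurses = 362880 × 3628800 = 1316818944000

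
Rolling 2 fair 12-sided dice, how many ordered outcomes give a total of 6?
Coefficient of x^6 in (x + x² + ... + x^12)^2. By inclusion-exclusion on dice exceeding 12: Σ_j (-1)^j C(2,j)·C(6-1-12j, 1) = C(2,0)·C(5,1) = 1·5 = 5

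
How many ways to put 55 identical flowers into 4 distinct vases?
C(55+4-1, 4-1) = C(58, 3) = 30856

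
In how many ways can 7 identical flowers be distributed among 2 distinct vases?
C(7+2-1, 2-1) = C(8, 1) = 8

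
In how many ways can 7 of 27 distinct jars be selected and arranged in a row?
P(27,7) = 27!/(27-7)! = 4475671200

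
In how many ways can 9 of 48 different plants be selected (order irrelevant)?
C(48,9) = 48!/(9!×39!) = 1677106640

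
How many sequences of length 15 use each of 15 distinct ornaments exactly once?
15! = 1307674368000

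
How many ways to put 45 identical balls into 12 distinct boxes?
C(45+12-1, 12-1) = C(56, 11) = 148902215280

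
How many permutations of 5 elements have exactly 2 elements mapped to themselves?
Choose the 2 fixed points C(5,2) = 10, derange the rest: !3 = Σ_{j=0}^{3} (-1)^j·3!/j! = 6 - 6 + 3 - 1 = 2. Product = 10 × 2 = 20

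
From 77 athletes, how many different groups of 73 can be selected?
C(77,73) = 77!/(73!×4!) = 1353275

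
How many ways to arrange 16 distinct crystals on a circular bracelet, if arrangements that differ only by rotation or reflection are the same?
(16-1)!/2 = 1307674368000/2 = 653837184000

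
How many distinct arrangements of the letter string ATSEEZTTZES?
11! / (2! × 3! × 1! × 3! × 2!) = 277200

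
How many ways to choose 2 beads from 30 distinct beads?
C(30,2) = 30!/(2!×28!) = 435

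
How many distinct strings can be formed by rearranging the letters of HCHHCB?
6! / (3! × 2! × 1!) = 60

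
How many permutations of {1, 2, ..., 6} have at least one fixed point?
Complement of the derangements. !6 = Σ_{j=0}^{6} (-1)^j·6!/j! = 720 - 720 + 360 - 120 + 30 - 6 + 1 = 265. 6! - !6 = 720 - 265 = 455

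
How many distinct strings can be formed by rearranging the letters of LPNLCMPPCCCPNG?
14! / (2! × 4! × 1! × 2! × 4! × 1!) = 37837800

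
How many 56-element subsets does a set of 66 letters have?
C(66,56) = 66!/(56!×10!) = 210980549208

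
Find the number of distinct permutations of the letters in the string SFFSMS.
6! / (3! × 1! × 2!) = 60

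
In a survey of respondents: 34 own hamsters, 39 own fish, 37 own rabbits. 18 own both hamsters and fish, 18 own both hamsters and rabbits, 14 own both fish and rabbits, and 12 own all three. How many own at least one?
|A∪B∪C| = 34+39+37-18-18-14+12 = 72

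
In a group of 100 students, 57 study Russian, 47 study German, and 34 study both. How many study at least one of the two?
|A∪B| = |A| + |B| - |A∩B| = 57 + 47 - 34 = 70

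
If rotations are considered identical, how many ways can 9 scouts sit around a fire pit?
Circular: fix one position, arrange the rest. (9-1)! = 40320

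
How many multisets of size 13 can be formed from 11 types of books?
C(13+11-1, 11-1) = C(23, 10) = 1144066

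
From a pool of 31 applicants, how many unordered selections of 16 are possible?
C(31,16) = 31!/(16!×15!) = 300540195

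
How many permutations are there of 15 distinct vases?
15! = 1307674368000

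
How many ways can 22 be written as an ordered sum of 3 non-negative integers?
C(22+3-1, 3-1) = C(24, 2) = 276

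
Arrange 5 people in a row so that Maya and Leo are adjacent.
Treat as block: (5-1)! × 2! = 24 × 2 = 48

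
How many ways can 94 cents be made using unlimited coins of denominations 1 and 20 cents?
Coefficient of x^94 in 1/(1-x^1) · 1/(1-x^20). Use j coins of 20 for j = 0..⌊94/20⌋ = 4, the rest in 1s: 4 + 1 = 5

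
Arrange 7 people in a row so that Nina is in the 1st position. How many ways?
Fix one position: (7-1)! = 720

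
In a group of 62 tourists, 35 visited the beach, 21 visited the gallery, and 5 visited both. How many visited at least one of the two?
|A∪B| = |A| + |B| - |A∩B| = 35 + 21 - 5 = 51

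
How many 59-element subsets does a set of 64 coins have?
C(64,59) = 64!/(59!×5!) = 7624512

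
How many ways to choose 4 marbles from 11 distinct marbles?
C(11,4) = 11!/(4!×7!) = 330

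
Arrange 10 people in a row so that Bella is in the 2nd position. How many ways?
Fix one position: (10-1)! = 362880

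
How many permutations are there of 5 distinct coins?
5! = 120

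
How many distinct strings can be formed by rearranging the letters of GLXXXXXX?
8! / (6! × 1! × 1!) = 56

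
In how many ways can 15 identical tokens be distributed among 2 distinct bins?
C(15+2-1, 2-1) = C(16, 1) = 16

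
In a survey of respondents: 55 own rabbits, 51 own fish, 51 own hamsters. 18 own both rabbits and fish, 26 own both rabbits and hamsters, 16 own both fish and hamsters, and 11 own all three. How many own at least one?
|A∪B∪C| = 55+51+51-18-26-16+11 = 108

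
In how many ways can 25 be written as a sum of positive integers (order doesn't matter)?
Pentagonal recurrence p(n) = p(n-1) + p(n-2) - p(n-5) - p(n-7) + p(n-12) + p(n-15) - ... gives p(0..24) = 1, 1, 2, 3, 5, 7, 11, 15, 22, 30, 42, 56, 77, 101, 135, 176, 231, 297, 385, 490, 627, 792, 1002, 1255, 1575. p(25) = p(24) + p(23) - p(20) - p(18) + p(13) + p(10) - p(3) = 1575 + 1255 - 627 - 385 + 101 + 42 - 3 = 1958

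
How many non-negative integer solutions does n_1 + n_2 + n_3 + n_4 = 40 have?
C(40+4-1, 4-1) = C(43, 3) = 12341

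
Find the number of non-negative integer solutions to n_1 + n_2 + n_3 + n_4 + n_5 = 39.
C(39+5-1, 5-1) = C(43, 4) = 123410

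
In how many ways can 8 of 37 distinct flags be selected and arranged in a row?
P(37,8) = 37!/(37-8)! = 1556675366400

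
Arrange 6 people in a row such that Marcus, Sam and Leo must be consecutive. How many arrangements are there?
Treat the 3 as one block: (6-3+1)! × 3! = 24 × 6 = 144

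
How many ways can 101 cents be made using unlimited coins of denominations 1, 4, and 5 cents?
Coefficient of x^101 in 1/(1-x^1) · 1/(1-x^4) · 1/(1-x^5). Case on j = number of 5-cent coins (j = 0..20); remainder r = 101 - 5j is made from {1,4} in ⌊r/4⌋+1 ways. r = 101, 96, 91, 86, 81, 76, 71, 66, 61, 56, 51, 46, 41, 36, 31, 26, 21, 16, 11, 6, 1 → 26 + 25 + 23 + 22 + 21 + 20 + 18 + 17 + 16 + 15 + 13 + 12 + 11 + 10 + 8 + 7 + 6 + 5 + 3 + 2 + 1 = 281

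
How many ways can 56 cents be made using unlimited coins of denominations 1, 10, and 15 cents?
Coefficient of x^56 in 1/(1-x^1) · 1/(1-x^10) · 1/(1-x^15). Case on j = number of 15-cent coins (j = 0..3); remainder r = 56 - 15j is made from {1,10} in ⌊r/10⌋+1 ways. r = 56, 41, 26, 11 → 6 + 5 + 3 + 2 = 16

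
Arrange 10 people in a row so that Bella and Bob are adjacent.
Treat as block: (10-1)! × 2! = 362880 × 2 = 725760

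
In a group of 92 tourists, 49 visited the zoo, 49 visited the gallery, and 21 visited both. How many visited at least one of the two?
|A∪B| = |A| + |B| - |A∩B| = 49 + 49 - 21 = 77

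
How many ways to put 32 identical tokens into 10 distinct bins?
C(32+10-1, 10-1) = C(41, 9) = 350343565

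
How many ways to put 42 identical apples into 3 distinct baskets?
C(42+3-1, 3-1) = C(44, 2) = 946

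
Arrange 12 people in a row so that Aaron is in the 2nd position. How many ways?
Fix one position: (12-1)! = 39916800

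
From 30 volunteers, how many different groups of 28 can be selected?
C(30,28) = 30!/(28!×2!) = 435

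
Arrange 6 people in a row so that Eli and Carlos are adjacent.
Treat as block: (6-1)! × 2! = 120 × 2 = 240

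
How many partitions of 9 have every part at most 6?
Let r_j(i) = number of partitions of i into parts ≤ j, for i = 0..9. r_1(i) = 1 for all i; r_j(i) = r_{j-1}(i) + r_j(i-j). Rows j = 2..6: ≤2: 1 1 2 2 3 3 4 4 5 5; ≤3: 1 1 2 3 4 5 7 8 10 12; ≤4: 1 1 2 3 5 6 9 11 15 18; ≤5: 1 1 2 3 5 7 10 13 18 23; ≤6: 1 1 2 3 5 7 11 14 20 26. r_6(9) = 26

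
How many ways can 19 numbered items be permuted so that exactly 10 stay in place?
Choose the 10 fixed points C(19,10) = 92378, derange the rest: !9 = Σ_{j=0}^{9} (-1)^j·9!/j! = 362880 - 362880 + 181440 - 60480 + 15120 - 3024 + 504 - 72 + 9 - 1 = 133496. Product = 92378 × 133496 = 12332093488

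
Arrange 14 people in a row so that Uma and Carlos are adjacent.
Treat as block: (14-1)! × 2! = 6227020800 × 2 = 12454041600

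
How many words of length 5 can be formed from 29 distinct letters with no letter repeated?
P(29,5) = 29!/(29-5)! = 14250600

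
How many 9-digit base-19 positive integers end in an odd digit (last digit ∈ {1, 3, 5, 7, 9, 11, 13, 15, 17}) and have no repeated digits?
Last∈{1,3,5,7,9,11,13,15,17}. Last=0: 0. Last nonzero: 9×17×P(17,7) = 14996741760. Total = 14996741760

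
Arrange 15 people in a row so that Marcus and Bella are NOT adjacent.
Total - adjacent = 15! - (15-1)!×2 = 1307674368000 - 174356582400 = 1133317785600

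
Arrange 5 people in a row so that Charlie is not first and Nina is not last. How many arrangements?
By inclusion-exclusion: 5! - 2×(5-1)! + (5-2)! = 120 - 48 + 6 = 78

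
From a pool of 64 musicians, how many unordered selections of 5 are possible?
C(64,5) = 64!/(5!×59!) = 7624512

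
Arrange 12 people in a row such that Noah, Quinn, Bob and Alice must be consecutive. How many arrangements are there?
Treat the 4 as one block: (12-4+1)! × 4! = 362880 × 24 = 8709120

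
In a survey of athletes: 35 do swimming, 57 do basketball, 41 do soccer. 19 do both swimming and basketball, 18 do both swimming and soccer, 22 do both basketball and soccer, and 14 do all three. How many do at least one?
|A∪B∪C| = 35+57+41-19-18-22+14 = 88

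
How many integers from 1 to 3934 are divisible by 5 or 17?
⌊3934/5⌋ + ⌊3934/17⌋ - ⌊3934/85⌋ = 786 + 231 - 46 = 971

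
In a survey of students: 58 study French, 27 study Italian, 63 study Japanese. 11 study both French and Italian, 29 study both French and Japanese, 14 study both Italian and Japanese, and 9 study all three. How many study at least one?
|A∪B∪C| = 58+27+63-11-29-14+9 = 103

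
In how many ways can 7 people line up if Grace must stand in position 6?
Fix one position: (7-1)! = 720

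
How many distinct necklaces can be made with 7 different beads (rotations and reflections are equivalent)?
(7-1)!/2 = 720/2 = 360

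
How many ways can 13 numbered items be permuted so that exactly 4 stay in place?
Choose the 4 fixed points C(13,4) = 715, derange the rest: !9 = Σ_{j=0}^{9} (-1)^j·9!/j! = 362880 - 362880 + 181440 - 60480 + 15120 - 3024 + 504 - 72 + 9 - 1 = 133496. Product = 715 × 133496 = 95449640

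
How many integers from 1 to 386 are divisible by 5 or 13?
⌊386/5⌋ + ⌊386/13⌋ - ⌊386/65⌋ = 77 + 29 - 5 = 101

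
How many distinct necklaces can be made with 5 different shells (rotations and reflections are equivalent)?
(5-1)!/2 = 24/2 = 12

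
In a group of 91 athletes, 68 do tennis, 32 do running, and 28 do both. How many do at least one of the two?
|A∪B| = |A| + |B| - |A∩B| = 68 + 32 - 28 = 72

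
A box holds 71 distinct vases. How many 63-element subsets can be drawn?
C(71,63) = 71!/(63!×8!) = 10639125640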